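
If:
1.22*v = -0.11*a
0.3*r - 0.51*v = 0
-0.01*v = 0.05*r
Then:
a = 0.00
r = 0.00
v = 0.00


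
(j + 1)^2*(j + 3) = j^3 + 5*j^2 + 7*j + 3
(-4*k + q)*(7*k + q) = -28*k^2 + 3*k*q + q^2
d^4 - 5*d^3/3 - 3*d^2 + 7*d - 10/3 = (d - 5/3)*(d - 1)^2*(d + 2)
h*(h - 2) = h^2 - 2*h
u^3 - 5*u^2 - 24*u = u*(u - 8)*(u + 3)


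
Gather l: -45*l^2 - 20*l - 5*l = -45*l^2 - 25*l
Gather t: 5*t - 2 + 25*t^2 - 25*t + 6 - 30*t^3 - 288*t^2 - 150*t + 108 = -30*t^3 - 263*t^2 - 170*t + 112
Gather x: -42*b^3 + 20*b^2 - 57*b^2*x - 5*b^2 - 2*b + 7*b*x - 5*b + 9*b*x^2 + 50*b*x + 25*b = -42*b^3 + 15*b^2 + 9*b*x^2 + 18*b + x*(-57*b^2 + 57*b)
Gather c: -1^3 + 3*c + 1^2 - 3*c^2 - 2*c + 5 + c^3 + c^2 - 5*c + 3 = c^3 - 2*c^2 - 4*c + 8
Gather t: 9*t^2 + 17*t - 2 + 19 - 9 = 9*t^2 + 17*t + 8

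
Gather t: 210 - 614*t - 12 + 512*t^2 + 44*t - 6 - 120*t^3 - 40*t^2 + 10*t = -120*t^3 + 472*t^2 - 560*t + 192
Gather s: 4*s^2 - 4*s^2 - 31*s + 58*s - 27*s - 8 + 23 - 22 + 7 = 0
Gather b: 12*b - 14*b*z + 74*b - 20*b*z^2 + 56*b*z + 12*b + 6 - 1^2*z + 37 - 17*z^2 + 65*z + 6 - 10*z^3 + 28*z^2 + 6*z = b*(-20*z^2 + 42*z + 98) - 10*z^3 + 11*z^2 + 70*z + 49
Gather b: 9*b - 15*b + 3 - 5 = -6*b - 2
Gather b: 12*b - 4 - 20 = 12*b - 24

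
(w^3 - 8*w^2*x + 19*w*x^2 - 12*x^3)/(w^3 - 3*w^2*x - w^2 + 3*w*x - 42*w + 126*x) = (w^2 - 5*w*x + 4*x^2)/(w^2 - w - 42)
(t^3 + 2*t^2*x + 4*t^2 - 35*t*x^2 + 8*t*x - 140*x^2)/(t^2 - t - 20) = (t^2 + 2*t*x - 35*x^2)/(t - 5)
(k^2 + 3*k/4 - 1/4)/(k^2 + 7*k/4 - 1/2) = (k + 1)/(k + 2)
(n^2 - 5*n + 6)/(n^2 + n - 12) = (n - 2)/(n + 4)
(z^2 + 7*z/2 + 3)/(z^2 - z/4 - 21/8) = 4*(z + 2)/(4*z - 7)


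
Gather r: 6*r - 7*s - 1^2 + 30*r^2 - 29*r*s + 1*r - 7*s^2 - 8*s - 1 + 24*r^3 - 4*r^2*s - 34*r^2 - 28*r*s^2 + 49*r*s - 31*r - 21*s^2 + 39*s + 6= 24*r^3 + r^2*(-4*s - 4) + r*(-28*s^2 + 20*s - 24) - 28*s^2 + 24*s + 4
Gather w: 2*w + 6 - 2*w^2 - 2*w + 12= 18 - 2*w^2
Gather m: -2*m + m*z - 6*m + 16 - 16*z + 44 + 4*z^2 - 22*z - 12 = m*(z - 8) + 4*z^2 - 38*z + 48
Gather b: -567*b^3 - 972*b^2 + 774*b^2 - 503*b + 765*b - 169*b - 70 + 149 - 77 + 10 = -567*b^3 - 198*b^2 + 93*b + 12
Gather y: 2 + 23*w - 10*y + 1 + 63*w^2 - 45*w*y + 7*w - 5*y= 63*w^2 + 30*w + y*(-45*w - 15) + 3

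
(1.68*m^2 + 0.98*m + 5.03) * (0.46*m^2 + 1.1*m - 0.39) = 0.7728*m^4 + 2.2988*m^3 + 2.7366*m^2 + 5.1508*m - 1.9617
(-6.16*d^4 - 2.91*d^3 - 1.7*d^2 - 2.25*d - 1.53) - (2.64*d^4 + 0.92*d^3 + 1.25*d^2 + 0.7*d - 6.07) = -8.8*d^4 - 3.83*d^3 - 2.95*d^2 - 2.95*d + 4.54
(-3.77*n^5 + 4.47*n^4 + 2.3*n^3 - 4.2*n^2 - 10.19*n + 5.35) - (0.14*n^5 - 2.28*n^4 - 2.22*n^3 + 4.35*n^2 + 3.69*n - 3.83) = -3.91*n^5 + 6.75*n^4 + 4.52*n^3 - 8.55*n^2 - 13.88*n + 9.18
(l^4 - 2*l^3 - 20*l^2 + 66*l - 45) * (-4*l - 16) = -4*l^5 - 8*l^4 + 112*l^3 + 56*l^2 - 876*l + 720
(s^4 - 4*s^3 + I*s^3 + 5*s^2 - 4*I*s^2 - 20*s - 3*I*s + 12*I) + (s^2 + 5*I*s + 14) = s^4 - 4*s^3 + I*s^3 + 6*s^2 - 4*I*s^2 - 20*s + 2*I*s + 14 + 12*I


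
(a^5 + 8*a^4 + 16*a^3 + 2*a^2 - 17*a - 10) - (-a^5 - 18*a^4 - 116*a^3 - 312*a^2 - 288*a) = 2*a^5 + 26*a^4 + 132*a^3 + 314*a^2 + 271*a - 10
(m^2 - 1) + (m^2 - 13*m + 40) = 2*m^2 - 13*m + 39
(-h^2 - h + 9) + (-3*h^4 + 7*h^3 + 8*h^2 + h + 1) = -3*h^4 + 7*h^3 + 7*h^2 + 10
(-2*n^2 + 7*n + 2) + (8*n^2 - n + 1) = 6*n^2 + 6*n + 3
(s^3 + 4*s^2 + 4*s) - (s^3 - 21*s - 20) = 4*s^2 + 25*s + 20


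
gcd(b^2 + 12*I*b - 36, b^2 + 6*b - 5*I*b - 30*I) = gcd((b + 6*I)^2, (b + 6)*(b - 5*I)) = 1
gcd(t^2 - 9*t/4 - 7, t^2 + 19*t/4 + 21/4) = t + 7/4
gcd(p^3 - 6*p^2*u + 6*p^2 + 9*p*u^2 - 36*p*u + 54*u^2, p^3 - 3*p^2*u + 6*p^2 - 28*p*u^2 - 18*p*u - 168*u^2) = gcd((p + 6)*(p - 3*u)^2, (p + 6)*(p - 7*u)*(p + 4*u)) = p + 6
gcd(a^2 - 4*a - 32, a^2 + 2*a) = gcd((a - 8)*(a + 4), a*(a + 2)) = 1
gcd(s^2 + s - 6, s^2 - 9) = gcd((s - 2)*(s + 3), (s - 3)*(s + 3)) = s + 3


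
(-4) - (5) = -9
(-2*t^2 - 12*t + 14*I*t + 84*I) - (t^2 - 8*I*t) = -3*t^2 - 12*t + 22*I*t + 84*I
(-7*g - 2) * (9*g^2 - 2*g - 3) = -63*g^3 - 4*g^2 + 25*g + 6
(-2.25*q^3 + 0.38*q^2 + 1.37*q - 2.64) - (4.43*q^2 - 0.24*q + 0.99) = -2.25*q^3 - 4.05*q^2 + 1.61*q - 3.63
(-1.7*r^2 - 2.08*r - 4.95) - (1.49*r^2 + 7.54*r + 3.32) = -3.19*r^2 - 9.62*r - 8.27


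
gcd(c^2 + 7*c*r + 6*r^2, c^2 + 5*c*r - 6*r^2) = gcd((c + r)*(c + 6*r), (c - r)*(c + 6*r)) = c + 6*r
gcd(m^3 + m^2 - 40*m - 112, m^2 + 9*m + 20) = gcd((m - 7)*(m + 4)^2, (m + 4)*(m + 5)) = m + 4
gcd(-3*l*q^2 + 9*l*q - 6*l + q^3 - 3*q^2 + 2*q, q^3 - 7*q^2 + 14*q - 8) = q^2 - 3*q + 2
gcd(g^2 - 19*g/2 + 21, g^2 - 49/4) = g - 7/2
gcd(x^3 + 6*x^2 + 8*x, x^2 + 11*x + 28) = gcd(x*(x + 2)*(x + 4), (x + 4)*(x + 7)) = x + 4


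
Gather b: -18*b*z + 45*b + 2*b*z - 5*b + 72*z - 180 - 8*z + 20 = b*(40 - 16*z) + 64*z - 160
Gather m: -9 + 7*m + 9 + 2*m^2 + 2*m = 2*m^2 + 9*m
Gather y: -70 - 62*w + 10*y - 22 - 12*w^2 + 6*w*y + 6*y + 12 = -12*w^2 - 62*w + y*(6*w + 16) - 80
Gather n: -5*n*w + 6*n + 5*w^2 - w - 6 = n*(6 - 5*w) + 5*w^2 - w - 6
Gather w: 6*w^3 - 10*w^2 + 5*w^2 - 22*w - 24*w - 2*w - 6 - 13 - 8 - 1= 6*w^3 - 5*w^2 - 48*w - 28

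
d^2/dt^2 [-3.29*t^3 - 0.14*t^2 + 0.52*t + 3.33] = -19.74*t - 0.28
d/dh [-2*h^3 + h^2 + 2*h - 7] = -6*h^2 + 2*h + 2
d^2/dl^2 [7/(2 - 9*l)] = -1134/(9*l - 2)^3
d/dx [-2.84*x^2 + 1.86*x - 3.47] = 1.86 - 5.68*x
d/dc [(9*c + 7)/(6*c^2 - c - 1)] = (54*c^2 - 9*c - (9*c + 7)*(12*c - 1) - 9)/(-6*c^2 + c + 1)^2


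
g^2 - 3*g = g*(g - 3)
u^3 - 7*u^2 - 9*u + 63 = (u - 7)*(u - 3)*(u + 3)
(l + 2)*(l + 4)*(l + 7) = l^3 + 13*l^2 + 50*l + 56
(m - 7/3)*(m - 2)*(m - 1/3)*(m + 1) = m^4 - 11*m^3/3 + 13*m^2/9 + 41*m/9 - 14/9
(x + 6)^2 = x^2 + 12*x + 36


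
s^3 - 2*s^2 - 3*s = s*(s - 3)*(s + 1)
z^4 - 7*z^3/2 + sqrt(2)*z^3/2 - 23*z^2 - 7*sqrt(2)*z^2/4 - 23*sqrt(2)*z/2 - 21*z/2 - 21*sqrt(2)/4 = (z - 7)*(z + 1/2)*(z + 3)*(z + sqrt(2)/2)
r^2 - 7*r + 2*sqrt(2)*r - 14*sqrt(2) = (r - 7)*(r + 2*sqrt(2))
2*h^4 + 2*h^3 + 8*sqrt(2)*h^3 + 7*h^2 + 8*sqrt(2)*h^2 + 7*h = h*(h + 7*sqrt(2)/2)*(sqrt(2)*h + 1)*(sqrt(2)*h + sqrt(2))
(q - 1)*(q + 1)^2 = q^3 + q^2 - q - 1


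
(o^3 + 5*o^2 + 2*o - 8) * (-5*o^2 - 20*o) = -5*o^5 - 45*o^4 - 110*o^3 + 160*o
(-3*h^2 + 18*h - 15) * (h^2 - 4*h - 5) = -3*h^4 + 30*h^3 - 72*h^2 - 30*h + 75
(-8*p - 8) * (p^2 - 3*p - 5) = -8*p^3 + 16*p^2 + 64*p + 40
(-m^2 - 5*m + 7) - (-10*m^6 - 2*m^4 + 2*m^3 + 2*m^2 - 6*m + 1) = 10*m^6 + 2*m^4 - 2*m^3 - 3*m^2 + m + 6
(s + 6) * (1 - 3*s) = -3*s^2 - 17*s + 6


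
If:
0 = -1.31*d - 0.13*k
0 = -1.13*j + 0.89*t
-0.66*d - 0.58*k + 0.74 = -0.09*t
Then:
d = -0.0173590504451039*t - 0.142729970326409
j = 0.787610619469027*t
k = 0.174925816023739*t + 1.43827893175074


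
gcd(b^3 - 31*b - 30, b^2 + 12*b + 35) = b + 5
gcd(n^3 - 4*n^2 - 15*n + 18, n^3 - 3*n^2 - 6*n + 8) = n - 1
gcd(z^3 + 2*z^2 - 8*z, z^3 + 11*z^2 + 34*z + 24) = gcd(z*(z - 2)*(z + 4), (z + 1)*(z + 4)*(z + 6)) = z + 4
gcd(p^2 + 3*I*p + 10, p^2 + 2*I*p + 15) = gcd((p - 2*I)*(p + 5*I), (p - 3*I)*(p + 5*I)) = p + 5*I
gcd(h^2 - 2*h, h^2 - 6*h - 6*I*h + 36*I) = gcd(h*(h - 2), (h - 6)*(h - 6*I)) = 1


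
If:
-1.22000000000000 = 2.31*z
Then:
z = -0.53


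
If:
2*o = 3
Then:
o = 3/2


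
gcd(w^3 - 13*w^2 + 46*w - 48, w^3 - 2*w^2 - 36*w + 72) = w - 2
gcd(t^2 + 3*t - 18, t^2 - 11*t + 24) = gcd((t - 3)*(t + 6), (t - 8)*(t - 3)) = t - 3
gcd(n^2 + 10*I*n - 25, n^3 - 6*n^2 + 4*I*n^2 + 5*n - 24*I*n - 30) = n + 5*I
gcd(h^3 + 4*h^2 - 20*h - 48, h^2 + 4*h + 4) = h + 2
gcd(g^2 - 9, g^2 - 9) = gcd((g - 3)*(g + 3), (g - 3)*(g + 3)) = g^2 - 9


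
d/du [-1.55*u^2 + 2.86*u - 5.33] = 2.86 - 3.1*u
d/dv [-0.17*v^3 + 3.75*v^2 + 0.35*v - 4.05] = -0.51*v^2 + 7.5*v + 0.35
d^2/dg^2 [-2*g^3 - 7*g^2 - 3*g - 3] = -12*g - 14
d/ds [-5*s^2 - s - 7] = -10*s - 1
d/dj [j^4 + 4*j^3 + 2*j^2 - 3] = 4*j*(j^2 + 3*j + 1)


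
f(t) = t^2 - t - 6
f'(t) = 2*t - 1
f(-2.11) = 0.56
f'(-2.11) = -5.22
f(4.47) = 9.51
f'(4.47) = 7.94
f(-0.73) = -4.74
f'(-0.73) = -2.46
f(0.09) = -6.08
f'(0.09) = -0.82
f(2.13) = -3.59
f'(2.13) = 3.26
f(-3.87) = 12.85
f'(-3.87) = -8.74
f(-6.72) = 45.88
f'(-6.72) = -14.44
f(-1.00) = -4.00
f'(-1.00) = -3.00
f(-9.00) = 84.00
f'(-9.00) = -19.00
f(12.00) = 126.00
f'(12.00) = 23.00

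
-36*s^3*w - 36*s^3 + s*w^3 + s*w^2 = (-6*s + w)*(6*s + w)*(s*w + s)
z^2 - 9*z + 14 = (z - 7)*(z - 2)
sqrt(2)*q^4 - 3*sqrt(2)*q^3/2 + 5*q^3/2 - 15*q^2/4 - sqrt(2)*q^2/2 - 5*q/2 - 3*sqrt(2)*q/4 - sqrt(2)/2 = (q - 2)*(q + 1/2)*(q + sqrt(2))*(sqrt(2)*q + 1/2)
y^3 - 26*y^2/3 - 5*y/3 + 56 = (y - 8)*(y - 3)*(y + 7/3)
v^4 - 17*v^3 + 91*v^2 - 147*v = v*(v - 7)^2*(v - 3)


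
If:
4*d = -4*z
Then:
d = -z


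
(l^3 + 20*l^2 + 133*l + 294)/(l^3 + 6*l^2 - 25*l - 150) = (l^2 + 14*l + 49)/(l^2 - 25)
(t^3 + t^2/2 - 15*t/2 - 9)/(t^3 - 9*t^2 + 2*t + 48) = (t + 3/2)/(t - 8)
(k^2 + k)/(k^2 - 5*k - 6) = k/(k - 6)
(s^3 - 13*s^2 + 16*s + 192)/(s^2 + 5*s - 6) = (s^3 - 13*s^2 + 16*s + 192)/(s^2 + 5*s - 6)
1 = 1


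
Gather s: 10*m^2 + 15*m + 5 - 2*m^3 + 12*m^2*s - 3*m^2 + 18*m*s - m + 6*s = -2*m^3 + 7*m^2 + 14*m + s*(12*m^2 + 18*m + 6) + 5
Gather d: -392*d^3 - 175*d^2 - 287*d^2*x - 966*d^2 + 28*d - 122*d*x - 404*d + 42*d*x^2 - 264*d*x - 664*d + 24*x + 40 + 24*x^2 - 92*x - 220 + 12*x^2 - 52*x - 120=-392*d^3 + d^2*(-287*x - 1141) + d*(42*x^2 - 386*x - 1040) + 36*x^2 - 120*x - 300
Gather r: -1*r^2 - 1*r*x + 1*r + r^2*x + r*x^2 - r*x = r^2*(x - 1) + r*(x^2 - 2*x + 1)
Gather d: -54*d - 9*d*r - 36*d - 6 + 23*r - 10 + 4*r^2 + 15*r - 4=d*(-9*r - 90) + 4*r^2 + 38*r - 20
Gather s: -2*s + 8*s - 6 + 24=6*s + 18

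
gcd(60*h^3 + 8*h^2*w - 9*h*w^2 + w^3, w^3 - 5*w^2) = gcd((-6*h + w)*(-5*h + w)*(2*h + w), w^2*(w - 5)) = 1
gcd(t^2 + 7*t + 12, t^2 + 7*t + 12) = t^2 + 7*t + 12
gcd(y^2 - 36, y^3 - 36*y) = y^2 - 36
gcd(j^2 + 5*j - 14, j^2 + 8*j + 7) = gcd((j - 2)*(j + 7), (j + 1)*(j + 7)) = j + 7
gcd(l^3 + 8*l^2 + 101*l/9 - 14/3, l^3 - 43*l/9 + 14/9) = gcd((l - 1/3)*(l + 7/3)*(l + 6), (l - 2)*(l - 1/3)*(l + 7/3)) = l^2 + 2*l - 7/9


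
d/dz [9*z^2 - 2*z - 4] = 18*z - 2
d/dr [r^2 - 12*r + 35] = 2*r - 12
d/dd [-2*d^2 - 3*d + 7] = -4*d - 3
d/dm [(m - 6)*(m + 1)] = 2*m - 5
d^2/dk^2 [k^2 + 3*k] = 2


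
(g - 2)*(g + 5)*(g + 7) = g^3 + 10*g^2 + 11*g - 70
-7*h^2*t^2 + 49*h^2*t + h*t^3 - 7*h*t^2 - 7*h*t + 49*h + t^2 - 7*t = (-7*h + t)*(t - 7)*(h*t + 1)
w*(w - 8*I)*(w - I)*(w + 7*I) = w^4 - 2*I*w^3 + 55*w^2 - 56*I*w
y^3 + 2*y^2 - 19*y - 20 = (y - 4)*(y + 1)*(y + 5)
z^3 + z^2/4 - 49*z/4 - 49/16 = (z - 7/2)*(z + 1/4)*(z + 7/2)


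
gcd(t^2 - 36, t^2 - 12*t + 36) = t - 6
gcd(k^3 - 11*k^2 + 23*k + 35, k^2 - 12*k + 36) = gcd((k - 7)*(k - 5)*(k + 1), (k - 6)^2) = 1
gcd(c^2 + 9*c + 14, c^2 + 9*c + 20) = 1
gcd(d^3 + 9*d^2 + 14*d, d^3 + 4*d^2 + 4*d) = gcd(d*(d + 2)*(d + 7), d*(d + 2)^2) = d^2 + 2*d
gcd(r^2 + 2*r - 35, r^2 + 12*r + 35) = r + 7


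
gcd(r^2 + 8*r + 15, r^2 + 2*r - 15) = r + 5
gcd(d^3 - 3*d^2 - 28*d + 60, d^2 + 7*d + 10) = d + 5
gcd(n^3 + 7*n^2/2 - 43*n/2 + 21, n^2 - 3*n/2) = n - 3/2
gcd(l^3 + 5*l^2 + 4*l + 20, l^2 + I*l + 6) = l - 2*I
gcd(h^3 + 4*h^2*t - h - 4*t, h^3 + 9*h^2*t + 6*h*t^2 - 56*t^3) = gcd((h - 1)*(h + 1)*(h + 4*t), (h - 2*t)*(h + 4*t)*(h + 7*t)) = h + 4*t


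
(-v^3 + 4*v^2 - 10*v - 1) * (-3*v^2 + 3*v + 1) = 3*v^5 - 15*v^4 + 41*v^3 - 23*v^2 - 13*v - 1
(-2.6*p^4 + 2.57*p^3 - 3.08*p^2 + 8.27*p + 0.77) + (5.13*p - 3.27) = -2.6*p^4 + 2.57*p^3 - 3.08*p^2 + 13.4*p - 2.5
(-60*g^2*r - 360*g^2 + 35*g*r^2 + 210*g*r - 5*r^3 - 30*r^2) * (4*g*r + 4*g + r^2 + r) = -240*g^3*r^2 - 1680*g^3*r - 1440*g^3 + 80*g^2*r^3 + 560*g^2*r^2 + 480*g^2*r + 15*g*r^4 + 105*g*r^3 + 90*g*r^2 - 5*r^5 - 35*r^4 - 30*r^3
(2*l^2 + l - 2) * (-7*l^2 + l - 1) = -14*l^4 - 5*l^3 + 13*l^2 - 3*l + 2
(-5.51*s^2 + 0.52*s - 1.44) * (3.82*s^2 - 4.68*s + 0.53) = -21.0482*s^4 + 27.7732*s^3 - 10.8547*s^2 + 7.0148*s - 0.7632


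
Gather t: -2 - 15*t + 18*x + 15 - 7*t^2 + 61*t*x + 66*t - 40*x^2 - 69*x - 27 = -7*t^2 + t*(61*x + 51) - 40*x^2 - 51*x - 14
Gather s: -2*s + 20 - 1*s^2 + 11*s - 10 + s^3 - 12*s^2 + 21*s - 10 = s^3 - 13*s^2 + 30*s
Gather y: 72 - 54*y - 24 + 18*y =48 - 36*y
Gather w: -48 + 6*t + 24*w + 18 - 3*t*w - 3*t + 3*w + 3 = 3*t + w*(27 - 3*t) - 27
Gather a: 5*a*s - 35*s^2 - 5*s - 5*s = 5*a*s - 35*s^2 - 10*s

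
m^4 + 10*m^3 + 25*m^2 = m^2*(m + 5)^2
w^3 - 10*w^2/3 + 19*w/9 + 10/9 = (w - 2)*(w - 5/3)*(w + 1/3)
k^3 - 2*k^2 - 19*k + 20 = (k - 5)*(k - 1)*(k + 4)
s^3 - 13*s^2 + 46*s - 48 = (s - 8)*(s - 3)*(s - 2)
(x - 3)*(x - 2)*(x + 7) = x^3 + 2*x^2 - 29*x + 42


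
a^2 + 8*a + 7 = (a + 1)*(a + 7)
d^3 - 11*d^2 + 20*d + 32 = (d - 8)*(d - 4)*(d + 1)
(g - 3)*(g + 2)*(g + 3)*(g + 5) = g^4 + 7*g^3 + g^2 - 63*g - 90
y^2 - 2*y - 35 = (y - 7)*(y + 5)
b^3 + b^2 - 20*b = b*(b - 4)*(b + 5)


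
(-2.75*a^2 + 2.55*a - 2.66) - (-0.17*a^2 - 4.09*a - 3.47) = -2.58*a^2 + 6.64*a + 0.81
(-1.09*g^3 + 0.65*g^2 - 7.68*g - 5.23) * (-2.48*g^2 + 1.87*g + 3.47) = 2.7032*g^5 - 3.6503*g^4 + 16.4796*g^3 + 0.8643*g^2 - 36.4297*g - 18.1481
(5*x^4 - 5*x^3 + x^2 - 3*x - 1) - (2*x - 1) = 5*x^4 - 5*x^3 + x^2 - 5*x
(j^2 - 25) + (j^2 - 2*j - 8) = 2*j^2 - 2*j - 33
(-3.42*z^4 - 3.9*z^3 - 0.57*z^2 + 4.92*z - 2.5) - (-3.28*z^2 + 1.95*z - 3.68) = -3.42*z^4 - 3.9*z^3 + 2.71*z^2 + 2.97*z + 1.18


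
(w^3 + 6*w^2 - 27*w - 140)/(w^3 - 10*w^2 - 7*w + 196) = (w^2 + 2*w - 35)/(w^2 - 14*w + 49)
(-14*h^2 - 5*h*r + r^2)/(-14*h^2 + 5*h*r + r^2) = (-14*h^2 - 5*h*r + r^2)/(-14*h^2 + 5*h*r + r^2)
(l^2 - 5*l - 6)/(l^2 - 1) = (l - 6)/(l - 1)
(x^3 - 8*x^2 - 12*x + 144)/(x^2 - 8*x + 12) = (x^2 - 2*x - 24)/(x - 2)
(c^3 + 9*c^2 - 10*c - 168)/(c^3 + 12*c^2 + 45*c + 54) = (c^2 + 3*c - 28)/(c^2 + 6*c + 9)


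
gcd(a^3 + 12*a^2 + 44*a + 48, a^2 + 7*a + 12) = a + 4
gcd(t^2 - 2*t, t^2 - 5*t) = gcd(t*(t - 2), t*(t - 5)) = t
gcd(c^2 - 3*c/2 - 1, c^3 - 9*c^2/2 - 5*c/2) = c + 1/2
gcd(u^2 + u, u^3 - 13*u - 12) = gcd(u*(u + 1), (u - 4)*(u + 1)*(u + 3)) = u + 1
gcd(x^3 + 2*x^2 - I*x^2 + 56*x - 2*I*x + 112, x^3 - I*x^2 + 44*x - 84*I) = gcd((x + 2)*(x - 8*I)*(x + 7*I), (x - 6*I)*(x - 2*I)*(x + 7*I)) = x + 7*I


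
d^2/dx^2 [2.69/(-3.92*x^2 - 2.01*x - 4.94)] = (82.671232*x^2 + 42.390096*x - 2.69*(7.84*x + 2.01)*(15.68*x + 4.02) + 104.182624)/(3.92*x^2 + 2.01*x + 4.94)^3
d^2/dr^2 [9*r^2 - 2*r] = 18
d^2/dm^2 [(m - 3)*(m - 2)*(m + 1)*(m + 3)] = 12*m^2 - 6*m - 22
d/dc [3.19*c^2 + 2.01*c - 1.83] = 6.38*c + 2.01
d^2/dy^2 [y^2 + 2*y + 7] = 2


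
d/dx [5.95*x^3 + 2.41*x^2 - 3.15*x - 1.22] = 17.85*x^2 + 4.82*x - 3.15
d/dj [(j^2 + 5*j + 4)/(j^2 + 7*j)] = 2*(j^2 - 4*j - 14)/(j^2*(j^2 + 14*j + 49))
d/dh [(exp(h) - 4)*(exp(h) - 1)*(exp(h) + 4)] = (3*exp(2*h) - 2*exp(h) - 16)*exp(h)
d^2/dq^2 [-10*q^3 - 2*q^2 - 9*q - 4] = -60*q - 4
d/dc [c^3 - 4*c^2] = c*(3*c - 8)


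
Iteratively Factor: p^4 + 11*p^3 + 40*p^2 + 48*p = (p)*(p^3 + 11*p^2 + 40*p + 48) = p*(p + 4)*(p^2 + 7*p + 12) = p*(p + 3)*(p + 4)*(p + 4)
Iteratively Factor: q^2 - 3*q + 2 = (q - 2)*(q - 1)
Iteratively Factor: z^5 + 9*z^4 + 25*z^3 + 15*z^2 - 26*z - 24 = (z + 3)*(z^4 + 6*z^3 + 7*z^2 - 6*z - 8) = (z + 1)*(z + 3)*(z^3 + 5*z^2 + 2*z - 8) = (z + 1)*(z + 3)*(z + 4)*(z^2 + z - 2) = (z + 1)*(z + 2)*(z + 3)*(z + 4)*(z - 1)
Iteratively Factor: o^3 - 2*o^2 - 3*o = (o + 1)*(o^2 - 3*o) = (o - 3)*(o + 1)*(o)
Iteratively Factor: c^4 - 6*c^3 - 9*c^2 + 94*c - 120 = (c - 2)*(c^3 - 4*c^2 - 17*c + 60) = (c - 5)*(c - 2)*(c^2 + c - 12) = (c - 5)*(c - 2)*(c + 4)*(c - 3)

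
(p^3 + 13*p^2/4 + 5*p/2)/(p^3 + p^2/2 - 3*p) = (4*p + 5)/(2*(2*p - 3))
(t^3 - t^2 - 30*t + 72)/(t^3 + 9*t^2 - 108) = (t - 4)/(t + 6)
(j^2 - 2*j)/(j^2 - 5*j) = (j - 2)/(j - 5)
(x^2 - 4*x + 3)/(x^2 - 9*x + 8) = (x - 3)/(x - 8)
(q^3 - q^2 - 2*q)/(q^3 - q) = (q - 2)/(q - 1)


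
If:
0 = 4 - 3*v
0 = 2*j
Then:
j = 0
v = 4/3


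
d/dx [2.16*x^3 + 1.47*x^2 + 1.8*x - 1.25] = 6.48*x^2 + 2.94*x + 1.8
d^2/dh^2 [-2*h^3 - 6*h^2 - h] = -12*h - 12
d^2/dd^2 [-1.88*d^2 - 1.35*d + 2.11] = -3.76000000000000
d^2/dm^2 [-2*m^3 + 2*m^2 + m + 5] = 4 - 12*m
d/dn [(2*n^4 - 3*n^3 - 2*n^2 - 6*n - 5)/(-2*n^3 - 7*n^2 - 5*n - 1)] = (-4*n^6 - 28*n^5 - 13*n^4 - 2*n^3 - 53*n^2 - 66*n - 19)/(4*n^6 + 28*n^5 + 69*n^4 + 74*n^3 + 39*n^2 + 10*n + 1)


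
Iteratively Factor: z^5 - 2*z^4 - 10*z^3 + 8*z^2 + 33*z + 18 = (z + 1)*(z^4 - 3*z^3 - 7*z^2 + 15*z + 18) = (z + 1)*(z + 2)*(z^3 - 5*z^2 + 3*z + 9) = (z - 3)*(z + 1)*(z + 2)*(z^2 - 2*z - 3) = (z - 3)*(z + 1)^2*(z + 2)*(z - 3)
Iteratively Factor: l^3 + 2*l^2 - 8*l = (l + 4)*(l^2 - 2*l) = l*(l + 4)*(l - 2)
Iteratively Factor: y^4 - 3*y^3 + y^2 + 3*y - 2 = (y + 1)*(y^3 - 4*y^2 + 5*y - 2) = (y - 1)*(y + 1)*(y^2 - 3*y + 2) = (y - 1)^2*(y + 1)*(y - 2)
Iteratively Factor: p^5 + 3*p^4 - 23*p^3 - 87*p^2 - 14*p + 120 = (p - 5)*(p^4 + 8*p^3 + 17*p^2 - 2*p - 24) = (p - 5)*(p + 2)*(p^3 + 6*p^2 + 5*p - 12) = (p - 5)*(p - 1)*(p + 2)*(p^2 + 7*p + 12) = (p - 5)*(p - 1)*(p + 2)*(p + 4)*(p + 3)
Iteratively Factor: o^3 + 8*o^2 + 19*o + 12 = (o + 3)*(o^2 + 5*o + 4) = (o + 3)*(o + 4)*(o + 1)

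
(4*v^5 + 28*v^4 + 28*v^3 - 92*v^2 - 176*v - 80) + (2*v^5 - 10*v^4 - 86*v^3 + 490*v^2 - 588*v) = 6*v^5 + 18*v^4 - 58*v^3 + 398*v^2 - 764*v - 80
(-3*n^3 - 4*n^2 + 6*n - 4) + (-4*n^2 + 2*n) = -3*n^3 - 8*n^2 + 8*n - 4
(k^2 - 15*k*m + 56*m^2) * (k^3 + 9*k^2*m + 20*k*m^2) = k^5 - 6*k^4*m - 59*k^3*m^2 + 204*k^2*m^3 + 1120*k*m^4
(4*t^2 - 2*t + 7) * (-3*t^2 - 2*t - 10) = -12*t^4 - 2*t^3 - 57*t^2 + 6*t - 70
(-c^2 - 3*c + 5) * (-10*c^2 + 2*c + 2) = 10*c^4 + 28*c^3 - 58*c^2 + 4*c + 10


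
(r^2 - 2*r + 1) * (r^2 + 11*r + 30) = r^4 + 9*r^3 + 9*r^2 - 49*r + 30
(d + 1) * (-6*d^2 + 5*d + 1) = -6*d^3 - d^2 + 6*d + 1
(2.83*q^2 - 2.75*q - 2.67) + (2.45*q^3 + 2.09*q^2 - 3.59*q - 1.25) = 2.45*q^3 + 4.92*q^2 - 6.34*q - 3.92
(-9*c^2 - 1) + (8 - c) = -9*c^2 - c + 7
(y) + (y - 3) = 2*y - 3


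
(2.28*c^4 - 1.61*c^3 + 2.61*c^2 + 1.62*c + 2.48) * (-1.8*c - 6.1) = -4.104*c^5 - 11.01*c^4 + 5.123*c^3 - 18.837*c^2 - 14.346*c - 15.128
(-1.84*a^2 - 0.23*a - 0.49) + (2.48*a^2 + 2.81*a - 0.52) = 0.64*a^2 + 2.58*a - 1.01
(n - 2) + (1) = n - 1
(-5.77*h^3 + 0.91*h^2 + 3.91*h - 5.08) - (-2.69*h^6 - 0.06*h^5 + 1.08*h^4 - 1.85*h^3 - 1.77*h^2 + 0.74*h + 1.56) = 2.69*h^6 + 0.06*h^5 - 1.08*h^4 - 3.92*h^3 + 2.68*h^2 + 3.17*h - 6.64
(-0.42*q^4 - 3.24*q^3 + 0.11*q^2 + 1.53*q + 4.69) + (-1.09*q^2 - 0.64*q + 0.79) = -0.42*q^4 - 3.24*q^3 - 0.98*q^2 + 0.89*q + 5.48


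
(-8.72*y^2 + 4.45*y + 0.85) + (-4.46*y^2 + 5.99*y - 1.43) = -13.18*y^2 + 10.44*y - 0.58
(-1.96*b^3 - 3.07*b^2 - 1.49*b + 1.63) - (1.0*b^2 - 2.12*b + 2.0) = -1.96*b^3 - 4.07*b^2 + 0.63*b - 0.37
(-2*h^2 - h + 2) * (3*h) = -6*h^3 - 3*h^2 + 6*h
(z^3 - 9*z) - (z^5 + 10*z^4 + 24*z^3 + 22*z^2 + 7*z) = -z^5 - 10*z^4 - 23*z^3 - 22*z^2 - 16*z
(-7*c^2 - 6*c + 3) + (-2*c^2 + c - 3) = -9*c^2 - 5*c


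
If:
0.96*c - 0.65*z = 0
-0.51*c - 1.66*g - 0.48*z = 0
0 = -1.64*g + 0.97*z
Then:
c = 0.00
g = 0.00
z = 0.00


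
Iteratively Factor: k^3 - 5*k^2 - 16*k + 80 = (k + 4)*(k^2 - 9*k + 20) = (k - 5)*(k + 4)*(k - 4)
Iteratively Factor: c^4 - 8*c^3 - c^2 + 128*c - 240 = (c - 3)*(c^3 - 5*c^2 - 16*c + 80) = (c - 4)*(c - 3)*(c^2 - c - 20) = (c - 4)*(c - 3)*(c + 4)*(c - 5)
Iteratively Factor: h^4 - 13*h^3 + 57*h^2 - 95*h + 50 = (h - 5)*(h^3 - 8*h^2 + 17*h - 10) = (h - 5)^2*(h^2 - 3*h + 2) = (h - 5)^2*(h - 1)*(h - 2)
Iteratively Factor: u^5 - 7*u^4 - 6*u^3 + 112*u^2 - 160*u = (u - 5)*(u^4 - 2*u^3 - 16*u^2 + 32*u) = (u - 5)*(u - 2)*(u^3 - 16*u) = u*(u - 5)*(u - 2)*(u^2 - 16) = u*(u - 5)*(u - 2)*(u + 4)*(u - 4)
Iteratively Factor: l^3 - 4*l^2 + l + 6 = (l + 1)*(l^2 - 5*l + 6) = (l - 2)*(l + 1)*(l - 3)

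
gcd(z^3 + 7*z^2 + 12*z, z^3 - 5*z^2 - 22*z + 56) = z + 4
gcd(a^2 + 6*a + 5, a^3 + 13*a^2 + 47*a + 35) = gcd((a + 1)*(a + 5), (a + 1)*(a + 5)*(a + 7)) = a^2 + 6*a + 5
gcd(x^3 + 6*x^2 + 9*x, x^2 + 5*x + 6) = x + 3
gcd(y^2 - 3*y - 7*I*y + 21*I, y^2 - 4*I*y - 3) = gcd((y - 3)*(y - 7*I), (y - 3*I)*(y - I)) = 1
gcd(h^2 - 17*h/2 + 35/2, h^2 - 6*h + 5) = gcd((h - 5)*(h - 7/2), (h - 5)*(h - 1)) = h - 5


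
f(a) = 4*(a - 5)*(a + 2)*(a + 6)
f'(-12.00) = 1328.00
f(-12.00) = -4080.00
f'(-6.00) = 176.00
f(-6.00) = 0.00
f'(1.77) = -31.93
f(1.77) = -378.46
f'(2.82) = 51.11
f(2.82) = -370.71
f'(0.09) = -109.74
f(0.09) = -249.98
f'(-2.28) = -104.34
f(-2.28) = 30.33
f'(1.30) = -60.52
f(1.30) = -356.53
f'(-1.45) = -121.57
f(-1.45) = -64.56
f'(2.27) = 4.31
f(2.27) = -385.62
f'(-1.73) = -117.61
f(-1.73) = -31.04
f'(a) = 4*(a - 5)*(a + 2) + 4*(a - 5)*(a + 6) + 4*(a + 2)*(a + 6) = 12*a^2 + 24*a - 112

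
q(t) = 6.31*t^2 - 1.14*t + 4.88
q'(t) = 12.62*t - 1.14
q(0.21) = 4.92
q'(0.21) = 1.51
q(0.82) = 8.19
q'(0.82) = 9.21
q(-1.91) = 30.08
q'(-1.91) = -25.24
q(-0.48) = 6.88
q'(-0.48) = -7.20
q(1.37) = 15.16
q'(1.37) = 16.15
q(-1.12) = 14.07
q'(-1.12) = -15.27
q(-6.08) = 245.07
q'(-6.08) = -77.87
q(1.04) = 10.52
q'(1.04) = 11.98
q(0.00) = 4.88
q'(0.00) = -1.14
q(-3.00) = 65.09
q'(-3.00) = -39.00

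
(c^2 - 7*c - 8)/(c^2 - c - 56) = (c + 1)/(c + 7)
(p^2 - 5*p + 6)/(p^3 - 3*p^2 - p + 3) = (p - 2)/(p^2 - 1)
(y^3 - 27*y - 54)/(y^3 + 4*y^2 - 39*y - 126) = (y + 3)/(y + 7)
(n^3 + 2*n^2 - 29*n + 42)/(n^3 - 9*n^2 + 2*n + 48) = (n^2 + 5*n - 14)/(n^2 - 6*n - 16)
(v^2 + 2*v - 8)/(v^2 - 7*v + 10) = (v + 4)/(v - 5)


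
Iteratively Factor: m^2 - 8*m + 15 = (m - 5)*(m - 3)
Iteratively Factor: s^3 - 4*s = (s)*(s^2 - 4) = s*(s - 2)*(s + 2)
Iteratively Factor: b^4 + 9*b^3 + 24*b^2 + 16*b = (b + 4)*(b^3 + 5*b^2 + 4*b) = (b + 1)*(b + 4)*(b^2 + 4*b) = (b + 1)*(b + 4)^2*(b)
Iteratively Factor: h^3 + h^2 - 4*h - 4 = (h + 1)*(h^2 - 4) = (h - 2)*(h + 1)*(h + 2)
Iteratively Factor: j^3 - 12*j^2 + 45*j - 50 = (j - 5)*(j^2 - 7*j + 10) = (j - 5)^2*(j - 2)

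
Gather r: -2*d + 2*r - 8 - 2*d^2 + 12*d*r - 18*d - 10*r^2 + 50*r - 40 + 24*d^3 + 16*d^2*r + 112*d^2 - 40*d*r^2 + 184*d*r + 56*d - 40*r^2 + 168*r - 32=24*d^3 + 110*d^2 + 36*d + r^2*(-40*d - 50) + r*(16*d^2 + 196*d + 220) - 80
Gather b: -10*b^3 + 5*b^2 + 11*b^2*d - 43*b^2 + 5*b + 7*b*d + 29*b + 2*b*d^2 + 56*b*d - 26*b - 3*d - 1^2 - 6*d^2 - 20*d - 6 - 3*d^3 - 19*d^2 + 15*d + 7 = -10*b^3 + b^2*(11*d - 38) + b*(2*d^2 + 63*d + 8) - 3*d^3 - 25*d^2 - 8*d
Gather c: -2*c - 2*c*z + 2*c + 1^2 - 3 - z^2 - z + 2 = -2*c*z - z^2 - z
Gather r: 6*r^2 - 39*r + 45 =6*r^2 - 39*r + 45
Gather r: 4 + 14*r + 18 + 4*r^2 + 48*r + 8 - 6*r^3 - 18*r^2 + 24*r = -6*r^3 - 14*r^2 + 86*r + 30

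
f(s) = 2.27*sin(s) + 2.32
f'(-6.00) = 2.18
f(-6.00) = 2.95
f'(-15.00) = -1.72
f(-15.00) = 0.84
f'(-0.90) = 1.41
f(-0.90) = 0.54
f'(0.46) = 2.03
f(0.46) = 3.33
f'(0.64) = 1.82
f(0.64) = 3.68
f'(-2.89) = -2.20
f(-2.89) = 1.75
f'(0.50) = 1.99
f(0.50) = 3.41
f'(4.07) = -1.36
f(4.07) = 0.50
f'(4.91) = 0.45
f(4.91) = 0.09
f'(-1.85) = -0.63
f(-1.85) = 0.14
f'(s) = 2.27*cos(s)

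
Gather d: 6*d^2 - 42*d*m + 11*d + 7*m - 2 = 6*d^2 + d*(11 - 42*m) + 7*m - 2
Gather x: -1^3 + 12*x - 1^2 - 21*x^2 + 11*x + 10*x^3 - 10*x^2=10*x^3 - 31*x^2 + 23*x - 2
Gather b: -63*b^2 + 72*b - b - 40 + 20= -63*b^2 + 71*b - 20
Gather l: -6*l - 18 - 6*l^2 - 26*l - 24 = -6*l^2 - 32*l - 42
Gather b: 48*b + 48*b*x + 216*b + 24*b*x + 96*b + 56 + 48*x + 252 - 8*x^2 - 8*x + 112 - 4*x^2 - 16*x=b*(72*x + 360) - 12*x^2 + 24*x + 420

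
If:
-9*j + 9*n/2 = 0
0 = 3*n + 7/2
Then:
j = -7/12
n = -7/6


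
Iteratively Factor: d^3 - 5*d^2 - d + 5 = (d - 5)*(d^2 - 1) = (d - 5)*(d - 1)*(d + 1)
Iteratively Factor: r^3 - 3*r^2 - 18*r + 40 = (r - 2)*(r^2 - r - 20) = (r - 5)*(r - 2)*(r + 4)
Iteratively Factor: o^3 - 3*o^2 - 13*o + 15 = (o + 3)*(o^2 - 6*o + 5) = (o - 5)*(o + 3)*(o - 1)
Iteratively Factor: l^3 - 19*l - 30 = (l + 2)*(l^2 - 2*l - 15) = (l + 2)*(l + 3)*(l - 5)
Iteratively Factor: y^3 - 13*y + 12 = (y + 4)*(y^2 - 4*y + 3) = (y - 1)*(y + 4)*(y - 3)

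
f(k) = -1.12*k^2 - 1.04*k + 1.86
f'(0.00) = -1.04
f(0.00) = 1.86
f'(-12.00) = 25.84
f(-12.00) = -146.94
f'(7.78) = -18.47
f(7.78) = -74.02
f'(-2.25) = 4.00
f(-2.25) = -1.47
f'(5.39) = -13.11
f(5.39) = -36.28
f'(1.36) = -4.09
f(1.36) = -1.63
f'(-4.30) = 8.59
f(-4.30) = -14.38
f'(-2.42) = 4.38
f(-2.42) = -2.18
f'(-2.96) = 5.59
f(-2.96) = -4.87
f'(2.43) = -6.48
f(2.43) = -7.28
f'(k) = -2.24*k - 1.04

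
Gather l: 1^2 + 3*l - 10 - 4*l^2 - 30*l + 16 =-4*l^2 - 27*l + 7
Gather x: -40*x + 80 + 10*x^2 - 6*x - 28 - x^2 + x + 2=9*x^2 - 45*x + 54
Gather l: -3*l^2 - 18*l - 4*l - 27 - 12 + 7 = -3*l^2 - 22*l - 32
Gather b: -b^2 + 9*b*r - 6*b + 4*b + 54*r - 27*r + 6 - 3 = -b^2 + b*(9*r - 2) + 27*r + 3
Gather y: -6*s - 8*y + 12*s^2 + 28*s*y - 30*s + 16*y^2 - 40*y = 12*s^2 - 36*s + 16*y^2 + y*(28*s - 48)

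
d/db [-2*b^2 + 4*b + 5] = 4 - 4*b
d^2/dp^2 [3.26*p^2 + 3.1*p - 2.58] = 6.52000000000000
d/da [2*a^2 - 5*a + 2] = 4*a - 5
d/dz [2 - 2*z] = -2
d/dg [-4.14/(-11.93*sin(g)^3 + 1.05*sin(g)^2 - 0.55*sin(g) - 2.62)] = (-148.1706*sin(g)^2 + 8.694*sin(g) - 2.277)*cos(g)/(11.93*sin(g)^3 - 1.05*sin(g)^2 + 0.55*sin(g) + 2.62)^2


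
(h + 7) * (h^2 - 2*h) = h^3 + 5*h^2 - 14*h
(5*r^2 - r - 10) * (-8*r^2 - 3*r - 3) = -40*r^4 - 7*r^3 + 68*r^2 + 33*r + 30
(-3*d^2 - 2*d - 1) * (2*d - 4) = -6*d^3 + 8*d^2 + 6*d + 4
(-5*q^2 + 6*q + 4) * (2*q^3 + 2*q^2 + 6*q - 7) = -10*q^5 + 2*q^4 - 10*q^3 + 79*q^2 - 18*q - 28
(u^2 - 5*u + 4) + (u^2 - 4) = 2*u^2 - 5*u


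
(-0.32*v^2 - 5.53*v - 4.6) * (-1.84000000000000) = 0.5888*v^2 + 10.1752*v + 8.464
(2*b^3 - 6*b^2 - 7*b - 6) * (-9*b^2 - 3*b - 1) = -18*b^5 + 48*b^4 + 79*b^3 + 81*b^2 + 25*b + 6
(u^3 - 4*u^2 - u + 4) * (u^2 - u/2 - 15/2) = u^5 - 9*u^4/2 - 13*u^3/2 + 69*u^2/2 + 11*u/2 - 30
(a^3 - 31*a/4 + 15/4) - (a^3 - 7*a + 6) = -3*a/4 - 9/4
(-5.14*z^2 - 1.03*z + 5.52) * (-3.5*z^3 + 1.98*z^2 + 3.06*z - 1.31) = 17.99*z^5 - 6.5722*z^4 - 37.0878*z^3 + 14.5112*z^2 + 18.2405*z - 7.2312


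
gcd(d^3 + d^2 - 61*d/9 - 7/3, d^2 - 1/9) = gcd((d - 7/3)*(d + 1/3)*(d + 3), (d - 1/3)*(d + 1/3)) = d + 1/3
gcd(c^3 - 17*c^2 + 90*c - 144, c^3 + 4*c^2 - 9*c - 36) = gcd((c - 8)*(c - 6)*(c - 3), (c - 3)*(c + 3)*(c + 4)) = c - 3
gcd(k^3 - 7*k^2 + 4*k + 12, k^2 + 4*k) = 1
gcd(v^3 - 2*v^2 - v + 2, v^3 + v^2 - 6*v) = v - 2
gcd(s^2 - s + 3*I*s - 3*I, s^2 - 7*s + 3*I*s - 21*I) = s + 3*I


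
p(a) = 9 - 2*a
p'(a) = -2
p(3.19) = 2.62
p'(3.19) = -2.00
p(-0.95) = 10.90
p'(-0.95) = -2.00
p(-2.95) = 14.90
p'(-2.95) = -2.00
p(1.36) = 6.28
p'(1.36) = -2.00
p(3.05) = 2.90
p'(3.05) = -2.00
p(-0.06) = 9.12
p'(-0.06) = -2.00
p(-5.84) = 20.68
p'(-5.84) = -2.00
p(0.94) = 7.12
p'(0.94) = -2.00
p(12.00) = -15.00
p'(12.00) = -2.00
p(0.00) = 9.00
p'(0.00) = -2.00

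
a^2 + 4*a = a*(a + 4)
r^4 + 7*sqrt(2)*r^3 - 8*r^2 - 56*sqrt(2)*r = r*(r - 2*sqrt(2))*(r + 2*sqrt(2))*(r + 7*sqrt(2))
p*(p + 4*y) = p^2 + 4*p*y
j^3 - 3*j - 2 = (j - 2)*(j + 1)^2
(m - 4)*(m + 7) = m^2 + 3*m - 28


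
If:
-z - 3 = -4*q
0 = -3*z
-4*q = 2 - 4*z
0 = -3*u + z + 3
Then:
No Solution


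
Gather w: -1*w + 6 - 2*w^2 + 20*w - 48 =-2*w^2 + 19*w - 42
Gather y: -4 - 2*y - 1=-2*y - 5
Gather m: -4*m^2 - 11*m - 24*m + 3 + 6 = -4*m^2 - 35*m + 9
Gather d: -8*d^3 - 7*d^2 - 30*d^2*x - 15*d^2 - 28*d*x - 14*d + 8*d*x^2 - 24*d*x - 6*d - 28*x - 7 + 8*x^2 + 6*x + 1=-8*d^3 + d^2*(-30*x - 22) + d*(8*x^2 - 52*x - 20) + 8*x^2 - 22*x - 6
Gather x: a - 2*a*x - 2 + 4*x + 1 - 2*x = a + x*(2 - 2*a) - 1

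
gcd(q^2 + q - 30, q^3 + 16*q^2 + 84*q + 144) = q + 6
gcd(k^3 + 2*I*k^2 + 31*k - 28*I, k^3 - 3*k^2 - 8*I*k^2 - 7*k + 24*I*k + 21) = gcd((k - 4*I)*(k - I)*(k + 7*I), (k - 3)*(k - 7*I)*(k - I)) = k - I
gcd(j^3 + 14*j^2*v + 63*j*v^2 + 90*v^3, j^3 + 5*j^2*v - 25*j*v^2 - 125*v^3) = j + 5*v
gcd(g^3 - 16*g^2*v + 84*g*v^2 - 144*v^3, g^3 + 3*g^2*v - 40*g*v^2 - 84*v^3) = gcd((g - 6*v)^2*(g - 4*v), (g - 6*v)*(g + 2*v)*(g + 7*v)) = -g + 6*v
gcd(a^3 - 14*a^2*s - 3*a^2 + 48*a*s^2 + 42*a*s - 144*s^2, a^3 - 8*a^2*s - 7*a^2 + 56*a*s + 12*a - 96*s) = -a^2 + 8*a*s + 3*a - 24*s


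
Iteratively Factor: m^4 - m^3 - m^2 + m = (m)*(m^3 - m^2 - m + 1) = m*(m - 1)*(m^2 - 1) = m*(m - 1)^2*(m + 1)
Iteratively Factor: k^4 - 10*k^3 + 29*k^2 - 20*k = (k)*(k^3 - 10*k^2 + 29*k - 20) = k*(k - 5)*(k^2 - 5*k + 4) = k*(k - 5)*(k - 4)*(k - 1)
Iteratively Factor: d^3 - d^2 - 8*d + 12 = (d + 3)*(d^2 - 4*d + 4) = (d - 2)*(d + 3)*(d - 2)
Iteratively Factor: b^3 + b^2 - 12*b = (b)*(b^2 + b - 12) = b*(b - 3)*(b + 4)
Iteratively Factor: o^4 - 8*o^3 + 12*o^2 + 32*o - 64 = (o + 2)*(o^3 - 10*o^2 + 32*o - 32) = (o - 4)*(o + 2)*(o^2 - 6*o + 8) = (o - 4)^2*(o + 2)*(o - 2)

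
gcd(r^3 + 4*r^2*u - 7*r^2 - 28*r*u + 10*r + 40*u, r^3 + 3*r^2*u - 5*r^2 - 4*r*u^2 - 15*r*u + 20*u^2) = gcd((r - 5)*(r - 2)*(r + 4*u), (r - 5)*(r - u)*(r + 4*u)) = r^2 + 4*r*u - 5*r - 20*u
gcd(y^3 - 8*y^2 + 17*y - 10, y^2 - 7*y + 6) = y - 1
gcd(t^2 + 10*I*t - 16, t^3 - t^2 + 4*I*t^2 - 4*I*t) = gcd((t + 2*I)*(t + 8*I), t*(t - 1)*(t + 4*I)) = 1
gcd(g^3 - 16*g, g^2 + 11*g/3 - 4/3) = g + 4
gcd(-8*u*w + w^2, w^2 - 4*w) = w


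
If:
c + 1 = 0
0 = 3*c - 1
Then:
No Solution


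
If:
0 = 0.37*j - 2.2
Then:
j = 5.95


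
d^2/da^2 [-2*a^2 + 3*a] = -4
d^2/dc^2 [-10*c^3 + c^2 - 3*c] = 2 - 60*c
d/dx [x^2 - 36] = 2*x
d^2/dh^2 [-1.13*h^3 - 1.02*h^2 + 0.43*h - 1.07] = -6.78*h - 2.04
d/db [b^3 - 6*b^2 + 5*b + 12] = 3*b^2 - 12*b + 5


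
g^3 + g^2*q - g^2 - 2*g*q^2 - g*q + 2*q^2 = (g - 1)*(g - q)*(g + 2*q)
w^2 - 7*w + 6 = (w - 6)*(w - 1)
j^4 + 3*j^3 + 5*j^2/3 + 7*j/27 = j*(j + 1/3)^2*(j + 7/3)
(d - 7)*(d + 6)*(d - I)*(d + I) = d^4 - d^3 - 41*d^2 - d - 42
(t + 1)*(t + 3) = t^2 + 4*t + 3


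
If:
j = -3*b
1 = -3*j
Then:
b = 1/9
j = -1/3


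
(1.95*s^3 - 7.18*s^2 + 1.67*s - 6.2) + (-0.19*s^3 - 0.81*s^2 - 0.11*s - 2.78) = 1.76*s^3 - 7.99*s^2 + 1.56*s - 8.98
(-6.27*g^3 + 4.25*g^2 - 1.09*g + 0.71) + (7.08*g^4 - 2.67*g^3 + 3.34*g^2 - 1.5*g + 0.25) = 7.08*g^4 - 8.94*g^3 + 7.59*g^2 - 2.59*g + 0.96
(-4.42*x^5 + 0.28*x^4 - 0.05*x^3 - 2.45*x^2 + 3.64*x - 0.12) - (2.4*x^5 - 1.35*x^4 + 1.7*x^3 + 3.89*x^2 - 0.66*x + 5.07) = -6.82*x^5 + 1.63*x^4 - 1.75*x^3 - 6.34*x^2 + 4.3*x - 5.19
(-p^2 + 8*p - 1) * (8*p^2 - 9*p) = -8*p^4 + 73*p^3 - 80*p^2 + 9*p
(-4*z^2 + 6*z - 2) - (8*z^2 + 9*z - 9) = -12*z^2 - 3*z + 7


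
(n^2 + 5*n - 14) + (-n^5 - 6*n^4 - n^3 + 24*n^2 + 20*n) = -n^5 - 6*n^4 - n^3 + 25*n^2 + 25*n - 14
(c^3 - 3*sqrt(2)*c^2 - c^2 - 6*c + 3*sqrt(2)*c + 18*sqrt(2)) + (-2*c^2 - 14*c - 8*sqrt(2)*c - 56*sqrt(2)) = c^3 - 3*sqrt(2)*c^2 - 3*c^2 - 20*c - 5*sqrt(2)*c - 38*sqrt(2)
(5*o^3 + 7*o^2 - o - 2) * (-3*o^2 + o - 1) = -15*o^5 - 16*o^4 + 5*o^3 - 2*o^2 - o + 2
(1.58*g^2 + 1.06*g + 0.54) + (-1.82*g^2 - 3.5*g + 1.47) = -0.24*g^2 - 2.44*g + 2.01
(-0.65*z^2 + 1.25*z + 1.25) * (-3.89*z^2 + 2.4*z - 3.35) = 2.5285*z^4 - 6.4225*z^3 + 0.315*z^2 - 1.1875*z - 4.1875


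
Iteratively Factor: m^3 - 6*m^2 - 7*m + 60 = (m + 3)*(m^2 - 9*m + 20) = (m - 4)*(m + 3)*(m - 5)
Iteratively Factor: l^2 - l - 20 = (l - 5)*(l + 4)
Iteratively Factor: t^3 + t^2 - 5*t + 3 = (t - 1)*(t^2 + 2*t - 3) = (t - 1)^2*(t + 3)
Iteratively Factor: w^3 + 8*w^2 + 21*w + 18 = (w + 2)*(w^2 + 6*w + 9) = (w + 2)*(w + 3)*(w + 3)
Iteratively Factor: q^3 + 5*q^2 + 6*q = (q)*(q^2 + 5*q + 6) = q*(q + 2)*(q + 3)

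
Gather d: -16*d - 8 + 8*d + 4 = -8*d - 4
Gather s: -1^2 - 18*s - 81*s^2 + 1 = -81*s^2 - 18*s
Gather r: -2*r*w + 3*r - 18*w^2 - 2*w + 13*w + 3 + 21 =r*(3 - 2*w) - 18*w^2 + 11*w + 24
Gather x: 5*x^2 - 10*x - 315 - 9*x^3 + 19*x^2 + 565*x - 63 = -9*x^3 + 24*x^2 + 555*x - 378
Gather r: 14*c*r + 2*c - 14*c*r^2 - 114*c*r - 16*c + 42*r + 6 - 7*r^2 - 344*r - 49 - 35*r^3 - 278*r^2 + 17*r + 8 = -14*c - 35*r^3 + r^2*(-14*c - 285) + r*(-100*c - 285) - 35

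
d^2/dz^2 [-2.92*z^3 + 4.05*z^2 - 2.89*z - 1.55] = 8.1 - 17.52*z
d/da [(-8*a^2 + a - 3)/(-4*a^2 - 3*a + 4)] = (28*a^2 - 88*a - 5)/(16*a^4 + 24*a^3 - 23*a^2 - 24*a + 16)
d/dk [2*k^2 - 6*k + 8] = 4*k - 6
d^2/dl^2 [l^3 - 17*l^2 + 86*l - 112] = 6*l - 34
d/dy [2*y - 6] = 2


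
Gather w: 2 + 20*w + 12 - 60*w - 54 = -40*w - 40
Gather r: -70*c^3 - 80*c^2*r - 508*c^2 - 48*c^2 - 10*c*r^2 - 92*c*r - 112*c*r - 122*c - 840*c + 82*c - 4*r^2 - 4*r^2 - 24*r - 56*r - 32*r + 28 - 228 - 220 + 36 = -70*c^3 - 556*c^2 - 880*c + r^2*(-10*c - 8) + r*(-80*c^2 - 204*c - 112) - 384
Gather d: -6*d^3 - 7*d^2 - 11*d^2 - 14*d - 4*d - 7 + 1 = -6*d^3 - 18*d^2 - 18*d - 6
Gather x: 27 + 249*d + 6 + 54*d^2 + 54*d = 54*d^2 + 303*d + 33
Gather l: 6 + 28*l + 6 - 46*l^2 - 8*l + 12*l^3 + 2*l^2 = 12*l^3 - 44*l^2 + 20*l + 12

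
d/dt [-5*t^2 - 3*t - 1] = -10*t - 3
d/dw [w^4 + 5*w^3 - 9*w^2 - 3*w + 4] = 4*w^3 + 15*w^2 - 18*w - 3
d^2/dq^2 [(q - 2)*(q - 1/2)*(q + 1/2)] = 6*q - 4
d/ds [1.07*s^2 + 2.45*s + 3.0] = 2.14*s + 2.45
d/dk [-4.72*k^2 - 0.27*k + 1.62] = -9.44*k - 0.27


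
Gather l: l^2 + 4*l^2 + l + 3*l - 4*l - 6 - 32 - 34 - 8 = 5*l^2 - 80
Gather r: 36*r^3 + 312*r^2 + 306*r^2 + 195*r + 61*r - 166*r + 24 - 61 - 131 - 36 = 36*r^3 + 618*r^2 + 90*r - 204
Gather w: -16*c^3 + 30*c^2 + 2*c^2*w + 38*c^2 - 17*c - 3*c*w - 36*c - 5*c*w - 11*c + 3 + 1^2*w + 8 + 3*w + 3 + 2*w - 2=-16*c^3 + 68*c^2 - 64*c + w*(2*c^2 - 8*c + 6) + 12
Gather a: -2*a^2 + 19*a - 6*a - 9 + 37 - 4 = -2*a^2 + 13*a + 24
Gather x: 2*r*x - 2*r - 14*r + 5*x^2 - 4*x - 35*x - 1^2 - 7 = -16*r + 5*x^2 + x*(2*r - 39) - 8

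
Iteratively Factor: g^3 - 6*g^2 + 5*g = (g - 1)*(g^2 - 5*g) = g*(g - 1)*(g - 5)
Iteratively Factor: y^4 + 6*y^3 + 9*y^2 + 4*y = (y + 1)*(y^3 + 5*y^2 + 4*y) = (y + 1)^2*(y^2 + 4*y) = (y + 1)^2*(y + 4)*(y)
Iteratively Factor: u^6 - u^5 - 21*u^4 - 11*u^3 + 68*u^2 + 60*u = (u - 2)*(u^5 + u^4 - 19*u^3 - 49*u^2 - 30*u) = (u - 5)*(u - 2)*(u^4 + 6*u^3 + 11*u^2 + 6*u) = (u - 5)*(u - 2)*(u + 1)*(u^3 + 5*u^2 + 6*u) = (u - 5)*(u - 2)*(u + 1)*(u + 2)*(u^2 + 3*u) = (u - 5)*(u - 2)*(u + 1)*(u + 2)*(u + 3)*(u)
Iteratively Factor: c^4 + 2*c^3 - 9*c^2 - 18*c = (c)*(c^3 + 2*c^2 - 9*c - 18) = c*(c + 3)*(c^2 - c - 6) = c*(c - 3)*(c + 3)*(c + 2)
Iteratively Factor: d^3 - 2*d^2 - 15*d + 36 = (d - 3)*(d^2 + d - 12) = (d - 3)*(d + 4)*(d - 3)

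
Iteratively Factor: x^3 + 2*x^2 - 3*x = (x)*(x^2 + 2*x - 3) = x*(x - 1)*(x + 3)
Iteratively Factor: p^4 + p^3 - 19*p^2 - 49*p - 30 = (p - 5)*(p^3 + 6*p^2 + 11*p + 6) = (p - 5)*(p + 3)*(p^2 + 3*p + 2) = (p - 5)*(p + 2)*(p + 3)*(p + 1)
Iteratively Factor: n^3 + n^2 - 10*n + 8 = (n - 1)*(n^2 + 2*n - 8) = (n - 2)*(n - 1)*(n + 4)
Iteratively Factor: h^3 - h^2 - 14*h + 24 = (h - 2)*(h^2 + h - 12) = (h - 2)*(h + 4)*(h - 3)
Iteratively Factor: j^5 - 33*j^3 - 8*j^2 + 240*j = (j)*(j^4 - 33*j^2 - 8*j + 240) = j*(j + 4)*(j^3 - 4*j^2 - 17*j + 60) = j*(j - 5)*(j + 4)*(j^2 + j - 12) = j*(j - 5)*(j + 4)^2*(j - 3)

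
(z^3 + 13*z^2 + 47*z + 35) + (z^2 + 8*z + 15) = z^3 + 14*z^2 + 55*z + 50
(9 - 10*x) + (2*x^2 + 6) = 2*x^2 - 10*x + 15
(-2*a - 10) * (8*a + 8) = -16*a^2 - 96*a - 80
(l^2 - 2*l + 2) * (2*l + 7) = 2*l^3 + 3*l^2 - 10*l + 14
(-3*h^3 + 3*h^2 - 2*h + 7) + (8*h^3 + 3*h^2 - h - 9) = 5*h^3 + 6*h^2 - 3*h - 2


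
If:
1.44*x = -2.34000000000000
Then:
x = -1.62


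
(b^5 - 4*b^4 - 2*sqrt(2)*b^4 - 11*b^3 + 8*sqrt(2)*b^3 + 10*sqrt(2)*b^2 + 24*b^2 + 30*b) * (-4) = -4*b^5 + 8*sqrt(2)*b^4 + 16*b^4 - 32*sqrt(2)*b^3 + 44*b^3 - 96*b^2 - 40*sqrt(2)*b^2 - 120*b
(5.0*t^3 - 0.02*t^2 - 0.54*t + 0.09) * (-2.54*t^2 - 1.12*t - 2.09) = -12.7*t^5 - 5.5492*t^4 - 9.056*t^3 + 0.418*t^2 + 1.0278*t - 0.1881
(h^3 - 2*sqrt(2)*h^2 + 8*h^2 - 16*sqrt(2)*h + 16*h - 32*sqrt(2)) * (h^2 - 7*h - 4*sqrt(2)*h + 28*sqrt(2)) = h^5 - 6*sqrt(2)*h^4 + h^4 - 24*h^3 - 6*sqrt(2)*h^3 - 96*h^2 + 240*sqrt(2)*h^2 - 640*h + 672*sqrt(2)*h - 1792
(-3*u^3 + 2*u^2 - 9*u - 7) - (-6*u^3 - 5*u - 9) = 3*u^3 + 2*u^2 - 4*u + 2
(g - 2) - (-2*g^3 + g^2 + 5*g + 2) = 2*g^3 - g^2 - 4*g - 4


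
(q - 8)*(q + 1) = q^2 - 7*q - 8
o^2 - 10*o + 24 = (o - 6)*(o - 4)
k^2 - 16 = (k - 4)*(k + 4)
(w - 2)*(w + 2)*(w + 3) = w^3 + 3*w^2 - 4*w - 12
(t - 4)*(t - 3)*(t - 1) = t^3 - 8*t^2 + 19*t - 12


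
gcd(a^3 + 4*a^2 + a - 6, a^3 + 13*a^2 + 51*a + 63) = a + 3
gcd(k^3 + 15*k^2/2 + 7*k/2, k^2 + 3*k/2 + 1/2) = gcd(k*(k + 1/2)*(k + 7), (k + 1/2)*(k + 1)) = k + 1/2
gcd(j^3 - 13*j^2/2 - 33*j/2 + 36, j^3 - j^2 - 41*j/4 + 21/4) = j + 3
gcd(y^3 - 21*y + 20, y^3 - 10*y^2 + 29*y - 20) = y^2 - 5*y + 4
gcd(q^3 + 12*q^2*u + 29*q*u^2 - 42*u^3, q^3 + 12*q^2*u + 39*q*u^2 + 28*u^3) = q + 7*u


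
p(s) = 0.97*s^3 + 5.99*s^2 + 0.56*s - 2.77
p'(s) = 2.91*s^2 + 11.98*s + 0.56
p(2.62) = 57.26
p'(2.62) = 51.92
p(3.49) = 113.38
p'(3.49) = 77.81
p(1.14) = 7.09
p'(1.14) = 18.00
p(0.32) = -1.95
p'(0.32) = 4.69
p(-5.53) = 13.27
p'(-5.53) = 23.30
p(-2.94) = 22.71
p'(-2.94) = -9.51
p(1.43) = 13.12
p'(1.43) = 23.64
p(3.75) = 134.72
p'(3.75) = 86.41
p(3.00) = 79.01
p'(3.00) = 62.69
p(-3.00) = 23.27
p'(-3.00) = -9.19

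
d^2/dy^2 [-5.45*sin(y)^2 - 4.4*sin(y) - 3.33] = 4.4*sin(y) - 10.9*cos(2*y)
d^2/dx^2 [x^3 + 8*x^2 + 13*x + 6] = 6*x + 16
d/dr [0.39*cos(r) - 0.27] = -0.39*sin(r)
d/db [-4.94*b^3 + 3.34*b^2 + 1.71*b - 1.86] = -14.82*b^2 + 6.68*b + 1.71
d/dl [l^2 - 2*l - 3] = 2*l - 2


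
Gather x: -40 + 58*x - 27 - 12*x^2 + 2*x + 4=-12*x^2 + 60*x - 63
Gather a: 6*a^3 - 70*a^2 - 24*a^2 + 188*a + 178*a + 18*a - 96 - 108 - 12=6*a^3 - 94*a^2 + 384*a - 216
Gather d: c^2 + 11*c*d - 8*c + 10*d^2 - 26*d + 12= c^2 - 8*c + 10*d^2 + d*(11*c - 26) + 12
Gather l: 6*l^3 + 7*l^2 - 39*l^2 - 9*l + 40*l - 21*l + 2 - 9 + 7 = 6*l^3 - 32*l^2 + 10*l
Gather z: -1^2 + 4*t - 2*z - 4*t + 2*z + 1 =0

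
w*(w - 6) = w^2 - 6*w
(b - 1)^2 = b^2 - 2*b + 1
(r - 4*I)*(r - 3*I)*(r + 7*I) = r^3 + 37*r - 84*I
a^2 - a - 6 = (a - 3)*(a + 2)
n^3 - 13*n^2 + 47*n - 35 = (n - 7)*(n - 5)*(n - 1)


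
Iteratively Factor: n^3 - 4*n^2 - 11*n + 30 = (n - 5)*(n^2 + n - 6) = (n - 5)*(n - 2)*(n + 3)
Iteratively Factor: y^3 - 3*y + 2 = (y - 1)*(y^2 + y - 2) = (y - 1)*(y + 2)*(y - 1)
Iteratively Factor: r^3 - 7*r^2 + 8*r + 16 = (r + 1)*(r^2 - 8*r + 16) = (r - 4)*(r + 1)*(r - 4)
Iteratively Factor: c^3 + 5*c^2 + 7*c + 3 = (c + 1)*(c^2 + 4*c + 3) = (c + 1)^2*(c + 3)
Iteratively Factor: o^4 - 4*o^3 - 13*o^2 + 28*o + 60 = (o - 5)*(o^3 + o^2 - 8*o - 12) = (o - 5)*(o + 2)*(o^2 - o - 6) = (o - 5)*(o + 2)^2*(o - 3)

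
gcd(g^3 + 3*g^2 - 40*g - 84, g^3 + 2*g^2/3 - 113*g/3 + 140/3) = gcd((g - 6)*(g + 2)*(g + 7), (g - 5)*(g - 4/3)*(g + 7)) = g + 7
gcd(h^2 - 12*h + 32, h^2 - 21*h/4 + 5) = h - 4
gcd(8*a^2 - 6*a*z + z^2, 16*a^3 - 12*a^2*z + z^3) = -2*a + z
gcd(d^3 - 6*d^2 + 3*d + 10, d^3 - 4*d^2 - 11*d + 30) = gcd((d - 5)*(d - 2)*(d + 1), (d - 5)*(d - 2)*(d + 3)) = d^2 - 7*d + 10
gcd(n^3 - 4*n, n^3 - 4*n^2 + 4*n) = n^2 - 2*n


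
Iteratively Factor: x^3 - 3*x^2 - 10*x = (x)*(x^2 - 3*x - 10) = x*(x - 5)*(x + 2)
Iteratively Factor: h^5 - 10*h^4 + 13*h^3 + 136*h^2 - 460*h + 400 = (h + 4)*(h^4 - 14*h^3 + 69*h^2 - 140*h + 100) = (h - 2)*(h + 4)*(h^3 - 12*h^2 + 45*h - 50) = (h - 5)*(h - 2)*(h + 4)*(h^2 - 7*h + 10) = (h - 5)^2*(h - 2)*(h + 4)*(h - 2)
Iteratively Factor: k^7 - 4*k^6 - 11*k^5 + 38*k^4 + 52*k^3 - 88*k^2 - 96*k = (k + 2)*(k^6 - 6*k^5 + k^4 + 36*k^3 - 20*k^2 - 48*k) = (k - 4)*(k + 2)*(k^5 - 2*k^4 - 7*k^3 + 8*k^2 + 12*k) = (k - 4)*(k - 2)*(k + 2)*(k^4 - 7*k^2 - 6*k) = (k - 4)*(k - 2)*(k + 1)*(k + 2)*(k^3 - k^2 - 6*k) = k*(k - 4)*(k - 2)*(k + 1)*(k + 2)*(k^2 - k - 6) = k*(k - 4)*(k - 2)*(k + 1)*(k + 2)^2*(k - 3)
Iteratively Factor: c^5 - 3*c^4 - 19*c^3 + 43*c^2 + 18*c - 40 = (c - 1)*(c^4 - 2*c^3 - 21*c^2 + 22*c + 40) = (c - 5)*(c - 1)*(c^3 + 3*c^2 - 6*c - 8) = (c - 5)*(c - 1)*(c + 1)*(c^2 + 2*c - 8) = (c - 5)*(c - 2)*(c - 1)*(c + 1)*(c + 4)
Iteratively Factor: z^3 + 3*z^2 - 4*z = (z)*(z^2 + 3*z - 4) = z*(z + 4)*(z - 1)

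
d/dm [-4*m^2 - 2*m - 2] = -8*m - 2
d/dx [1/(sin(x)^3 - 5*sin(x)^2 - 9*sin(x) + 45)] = (-3*sin(x)^2 + 10*sin(x) + 9)*cos(x)/(sin(x)^3 - 5*sin(x)^2 - 9*sin(x) + 45)^2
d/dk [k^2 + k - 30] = 2*k + 1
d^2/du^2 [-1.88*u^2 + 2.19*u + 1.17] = -3.76000000000000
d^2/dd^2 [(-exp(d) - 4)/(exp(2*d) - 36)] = (8*(exp(d) + 2)*(exp(2*d) - 36)*exp(d) - 8*(exp(d) + 4)*exp(3*d) - (exp(2*d) - 36)^2)*exp(d)/(exp(2*d) - 36)^3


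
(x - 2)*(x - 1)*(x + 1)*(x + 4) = x^4 + 2*x^3 - 9*x^2 - 2*x + 8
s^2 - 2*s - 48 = (s - 8)*(s + 6)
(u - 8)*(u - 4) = u^2 - 12*u + 32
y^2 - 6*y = y*(y - 6)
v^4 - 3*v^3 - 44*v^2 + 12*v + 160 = (v - 8)*(v - 2)*(v + 2)*(v + 5)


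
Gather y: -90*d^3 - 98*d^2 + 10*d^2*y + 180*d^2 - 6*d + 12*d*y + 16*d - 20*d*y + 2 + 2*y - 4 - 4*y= -90*d^3 + 82*d^2 + 10*d + y*(10*d^2 - 8*d - 2) - 2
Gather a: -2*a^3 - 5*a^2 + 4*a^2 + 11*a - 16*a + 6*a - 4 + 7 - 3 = -2*a^3 - a^2 + a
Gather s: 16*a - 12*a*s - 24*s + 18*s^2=16*a + 18*s^2 + s*(-12*a - 24)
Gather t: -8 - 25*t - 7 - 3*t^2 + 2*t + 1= -3*t^2 - 23*t - 14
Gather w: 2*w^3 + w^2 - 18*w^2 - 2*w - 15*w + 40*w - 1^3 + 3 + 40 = 2*w^3 - 17*w^2 + 23*w + 42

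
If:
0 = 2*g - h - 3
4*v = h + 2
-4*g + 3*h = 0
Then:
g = 9/2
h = 6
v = 2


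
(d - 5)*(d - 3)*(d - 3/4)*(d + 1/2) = d^4 - 33*d^3/4 + 133*d^2/8 - 3*d/4 - 45/8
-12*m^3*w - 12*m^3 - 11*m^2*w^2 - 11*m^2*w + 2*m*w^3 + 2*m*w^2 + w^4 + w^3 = (-3*m + w)*(m + w)*(4*m + w)*(w + 1)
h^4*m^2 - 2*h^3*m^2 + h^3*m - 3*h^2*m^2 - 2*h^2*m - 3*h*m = h*(h - 3)*(h*m + 1)*(h*m + m)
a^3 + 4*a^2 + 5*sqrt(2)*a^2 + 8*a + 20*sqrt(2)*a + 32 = (a + 4)*(a + sqrt(2))*(a + 4*sqrt(2))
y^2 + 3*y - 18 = (y - 3)*(y + 6)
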